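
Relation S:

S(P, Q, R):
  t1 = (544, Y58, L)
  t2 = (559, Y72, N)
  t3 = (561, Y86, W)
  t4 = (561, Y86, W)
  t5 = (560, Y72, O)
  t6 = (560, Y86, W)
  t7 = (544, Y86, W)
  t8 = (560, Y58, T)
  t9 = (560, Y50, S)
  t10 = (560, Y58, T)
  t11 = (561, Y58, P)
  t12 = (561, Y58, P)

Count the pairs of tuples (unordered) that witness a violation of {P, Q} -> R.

0

(P=561, Q=Y86): all 2 rows agree on R — 0 pairs.
(P=560, Q=Y58): all 2 rows agree on R — 0 pairs.
(P=561, Q=Y58): all 2 rows agree on R — 0 pairs.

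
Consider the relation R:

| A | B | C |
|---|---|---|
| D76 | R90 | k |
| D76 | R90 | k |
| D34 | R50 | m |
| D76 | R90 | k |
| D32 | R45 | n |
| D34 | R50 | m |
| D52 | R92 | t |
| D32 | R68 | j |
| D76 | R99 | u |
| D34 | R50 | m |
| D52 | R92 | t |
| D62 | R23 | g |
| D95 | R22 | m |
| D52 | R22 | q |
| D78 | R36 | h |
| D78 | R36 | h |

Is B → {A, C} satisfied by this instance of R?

No

B=R90: 3 rows → {A,C} = (D76, k), (D76, k), (D76, k) ✓
B=R50: 3 rows → {A,C} = (D34, m), (D34, m), (D34, m) ✓
B=R45: 1 row → {A,C} = (D32, n) ✓
B=R92: 2 rows → {A,C} = (D52, t), (D52, t) ✓
B=R68: 1 row → {A,C} = (D32, j) ✓
B=R99: 1 row → {A,C} = (D76, u) ✓
B=R23: 1 row → {A,C} = (D62, g) ✓
B=R22: 2 rows → {A,C} takes values {(D95, m), (D52, q)} — violation
B=R36: 2 rows → {A,C} = (D78, h), (D78, h) ✓
Two rows agree on B but differ on {A, C}, so B → {A, C} does not hold.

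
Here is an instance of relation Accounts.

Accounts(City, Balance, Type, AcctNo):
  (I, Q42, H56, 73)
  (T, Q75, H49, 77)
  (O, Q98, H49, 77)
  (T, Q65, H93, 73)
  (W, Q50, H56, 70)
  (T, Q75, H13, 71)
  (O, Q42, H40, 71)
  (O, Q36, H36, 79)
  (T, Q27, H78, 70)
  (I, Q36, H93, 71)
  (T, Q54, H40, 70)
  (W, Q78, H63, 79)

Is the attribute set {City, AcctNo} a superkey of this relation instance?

No

Two distinct rows share (City=T, AcctNo=70), so {City, AcctNo} does not determine every attribute — not a superkey.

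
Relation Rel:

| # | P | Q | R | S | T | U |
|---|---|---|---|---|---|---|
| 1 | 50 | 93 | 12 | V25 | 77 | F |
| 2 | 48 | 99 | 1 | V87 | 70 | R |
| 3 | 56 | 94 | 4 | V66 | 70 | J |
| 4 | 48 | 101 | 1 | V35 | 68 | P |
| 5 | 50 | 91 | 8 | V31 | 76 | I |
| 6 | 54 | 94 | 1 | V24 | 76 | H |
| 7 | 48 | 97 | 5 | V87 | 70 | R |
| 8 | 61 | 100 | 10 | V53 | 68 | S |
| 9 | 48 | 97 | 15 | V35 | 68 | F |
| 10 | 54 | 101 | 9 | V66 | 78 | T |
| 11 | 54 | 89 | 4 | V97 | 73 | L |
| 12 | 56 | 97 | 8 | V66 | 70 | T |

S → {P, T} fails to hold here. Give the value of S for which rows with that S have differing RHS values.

S=V25: row 1 → {P,T} = (50, 77) ✓
S=V87: rows 2, 7 → {P,T} = (48, 70), (48, 70) ✓
S=V66: rows 3, 10, 12 → {P,T} takes values {(56, 70), (54, 78)} — violation
S=V35: rows 4, 9 → {P,T} = (48, 68), (48, 68) ✓
S=V31: row 5 → {P,T} = (50, 76) ✓
S=V24: row 6 → {P,T} = (54, 76) ✓
S=V53: row 8 → {P,T} = (61, 68) ✓
S=V97: row 11 → {P,T} = (54, 73) ✓
The only S value with inconsistent RHS is S=V66.

V66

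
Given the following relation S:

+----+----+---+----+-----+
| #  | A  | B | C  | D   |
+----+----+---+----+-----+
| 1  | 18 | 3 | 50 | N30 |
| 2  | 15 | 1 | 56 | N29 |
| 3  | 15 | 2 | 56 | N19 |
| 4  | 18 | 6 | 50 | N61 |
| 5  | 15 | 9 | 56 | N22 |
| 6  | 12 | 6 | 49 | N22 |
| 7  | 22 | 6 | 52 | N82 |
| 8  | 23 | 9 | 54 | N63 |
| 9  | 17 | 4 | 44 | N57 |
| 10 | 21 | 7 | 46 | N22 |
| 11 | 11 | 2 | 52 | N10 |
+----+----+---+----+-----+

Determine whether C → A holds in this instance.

C=50: rows 1, 4 → A = 18, 18 ✓
C=56: rows 2, 3, 5 → A = 15, 15, 15 ✓
C=49: row 6 → A = 12 ✓
C=52: rows 7, 11 → A takes values {22, 11} — violation
C=54: row 8 → A = 23 ✓
C=44: row 9 → A = 17 ✓
C=46: row 10 → A = 21 ✓
Two rows agree on C but differ on A, so C → A does not hold.

No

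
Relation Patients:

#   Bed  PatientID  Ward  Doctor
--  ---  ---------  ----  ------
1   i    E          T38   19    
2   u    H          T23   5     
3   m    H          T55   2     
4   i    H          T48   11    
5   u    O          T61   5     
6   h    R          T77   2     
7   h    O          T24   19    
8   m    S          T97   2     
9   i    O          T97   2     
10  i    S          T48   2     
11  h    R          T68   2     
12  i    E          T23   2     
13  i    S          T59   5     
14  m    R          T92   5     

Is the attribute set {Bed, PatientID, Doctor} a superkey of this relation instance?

Rows 6 and 11 have the same {Bed, PatientID, Doctor} value (Bed=h, PatientID=R, Doctor=2) but are distinct tuples, so {Bed, PatientID, Doctor} does not determine every attribute — not a superkey.

No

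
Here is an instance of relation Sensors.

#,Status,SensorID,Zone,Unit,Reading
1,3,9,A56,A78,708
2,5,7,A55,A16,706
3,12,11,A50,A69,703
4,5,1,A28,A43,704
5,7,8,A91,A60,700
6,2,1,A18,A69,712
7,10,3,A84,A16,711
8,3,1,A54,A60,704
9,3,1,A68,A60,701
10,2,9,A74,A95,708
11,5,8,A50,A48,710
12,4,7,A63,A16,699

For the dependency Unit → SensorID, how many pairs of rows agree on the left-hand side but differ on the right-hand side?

5

Unit=A16: violating pairs (2,7), (7,12) — 2 pairs.
Unit=A69: violating pairs (3,6) — 1 pair.
Unit=A60: violating pairs (5,8), (5,9) — 2 pairs.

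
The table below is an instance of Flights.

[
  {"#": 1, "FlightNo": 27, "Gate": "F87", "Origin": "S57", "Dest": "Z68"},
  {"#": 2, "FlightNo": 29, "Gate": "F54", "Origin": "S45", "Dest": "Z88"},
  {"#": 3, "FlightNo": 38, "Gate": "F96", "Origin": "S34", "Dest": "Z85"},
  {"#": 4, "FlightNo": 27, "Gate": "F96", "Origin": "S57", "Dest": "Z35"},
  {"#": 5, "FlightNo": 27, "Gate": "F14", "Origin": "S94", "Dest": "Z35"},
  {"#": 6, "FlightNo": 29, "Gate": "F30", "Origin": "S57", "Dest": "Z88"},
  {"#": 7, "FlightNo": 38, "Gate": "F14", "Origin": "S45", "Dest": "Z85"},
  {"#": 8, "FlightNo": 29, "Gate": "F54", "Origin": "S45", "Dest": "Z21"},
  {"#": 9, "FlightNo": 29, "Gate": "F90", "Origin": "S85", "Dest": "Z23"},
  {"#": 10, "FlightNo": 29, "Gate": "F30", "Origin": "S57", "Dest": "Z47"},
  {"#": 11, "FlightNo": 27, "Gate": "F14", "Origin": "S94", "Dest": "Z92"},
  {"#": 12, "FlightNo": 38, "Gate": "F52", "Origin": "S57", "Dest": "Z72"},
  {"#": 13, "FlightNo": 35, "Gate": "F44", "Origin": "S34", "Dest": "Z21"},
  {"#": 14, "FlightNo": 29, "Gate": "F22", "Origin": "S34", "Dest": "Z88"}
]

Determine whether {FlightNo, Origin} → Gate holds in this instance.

(FlightNo=27, Origin=S57): rows 1, 4 → Gate takes values {F87, F96} — violation
(FlightNo=29, Origin=S45): rows 2, 8 → Gate = F54, F54 ✓
(FlightNo=38, Origin=S34): row 3 → Gate = F96 ✓
(FlightNo=27, Origin=S94): rows 5, 11 → Gate = F14, F14 ✓
(FlightNo=29, Origin=S57): rows 6, 10 → Gate = F30, F30 ✓
(FlightNo=38, Origin=S45): row 7 → Gate = F14 ✓
(FlightNo=29, Origin=S85): row 9 → Gate = F90 ✓
(FlightNo=38, Origin=S57): row 12 → Gate = F52 ✓
(FlightNo=35, Origin=S34): row 13 → Gate = F44 ✓
(FlightNo=29, Origin=S34): row 14 → Gate = F22 ✓
Two rows agree on {FlightNo, Origin} but differ on Gate, so {FlightNo, Origin} → Gate does not hold.

No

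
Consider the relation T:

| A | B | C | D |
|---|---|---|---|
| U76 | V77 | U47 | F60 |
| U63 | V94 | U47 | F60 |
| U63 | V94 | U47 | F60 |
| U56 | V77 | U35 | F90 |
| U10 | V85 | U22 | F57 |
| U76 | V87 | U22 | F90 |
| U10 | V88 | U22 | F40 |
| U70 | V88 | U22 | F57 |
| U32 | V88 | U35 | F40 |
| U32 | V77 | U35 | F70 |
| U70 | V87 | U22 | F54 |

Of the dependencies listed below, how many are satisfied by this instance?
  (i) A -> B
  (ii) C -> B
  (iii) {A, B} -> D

(i) A -> B: A=U76: 2 rows → B takes values {V77, V87} — violation; A=U10: 2 rows → B takes values {V85, V88} — violation; A=U70: 2 rows → B takes values {V88, V87} — violation; A=U32: 2 rows → B takes values {V88, V77} — violation — fails.
(ii) C -> B: C=U47: 3 rows → B takes values {V77, V94} — violation; C=U35: 3 rows → B takes values {V77, V88} — violation; C=U22: 5 rows → B takes values {V85, V87, V88} — violation — fails.
(iii) {A, B} -> D: every LHS value maps to a single RHS value — holds.
1 of the 3 dependencies holds.

1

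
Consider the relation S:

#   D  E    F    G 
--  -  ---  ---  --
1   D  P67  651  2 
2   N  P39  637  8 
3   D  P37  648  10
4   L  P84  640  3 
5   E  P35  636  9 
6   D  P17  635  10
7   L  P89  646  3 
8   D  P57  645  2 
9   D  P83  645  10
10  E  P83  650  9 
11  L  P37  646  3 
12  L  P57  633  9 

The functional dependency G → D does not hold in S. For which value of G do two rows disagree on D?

G=2: rows 1, 8 → D = D, D ✓
G=8: row 2 → D = N ✓
G=10: rows 3, 6, 9 → D = D, D, D ✓
G=3: rows 4, 7, 11 → D = L, L, L ✓
G=9: rows 5, 10, 12 → D takes values {E, L} — violation
The only G value with inconsistent D is G=9.

9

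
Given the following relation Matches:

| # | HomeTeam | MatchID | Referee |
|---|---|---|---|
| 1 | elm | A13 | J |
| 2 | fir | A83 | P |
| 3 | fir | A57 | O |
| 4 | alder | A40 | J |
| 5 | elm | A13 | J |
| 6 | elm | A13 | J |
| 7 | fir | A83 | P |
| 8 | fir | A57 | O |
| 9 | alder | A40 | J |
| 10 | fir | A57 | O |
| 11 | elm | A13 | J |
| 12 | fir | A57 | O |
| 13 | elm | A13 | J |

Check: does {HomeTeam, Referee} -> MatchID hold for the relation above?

Yes

(HomeTeam=elm, Referee=J): rows 1, 5, 6, 11, 13 → MatchID = A13, A13, A13, A13, A13 ✓
(HomeTeam=fir, Referee=P): rows 2, 7 → MatchID = A83, A83 ✓
(HomeTeam=fir, Referee=O): rows 3, 8, 10, 12 → MatchID = A57, A57, A57, A57 ✓
(HomeTeam=alder, Referee=J): rows 4, 9 → MatchID = A40, A40 ✓
Every {HomeTeam, Referee} value is associated with a single MatchID value, so {HomeTeam, Referee} -> MatchID holds.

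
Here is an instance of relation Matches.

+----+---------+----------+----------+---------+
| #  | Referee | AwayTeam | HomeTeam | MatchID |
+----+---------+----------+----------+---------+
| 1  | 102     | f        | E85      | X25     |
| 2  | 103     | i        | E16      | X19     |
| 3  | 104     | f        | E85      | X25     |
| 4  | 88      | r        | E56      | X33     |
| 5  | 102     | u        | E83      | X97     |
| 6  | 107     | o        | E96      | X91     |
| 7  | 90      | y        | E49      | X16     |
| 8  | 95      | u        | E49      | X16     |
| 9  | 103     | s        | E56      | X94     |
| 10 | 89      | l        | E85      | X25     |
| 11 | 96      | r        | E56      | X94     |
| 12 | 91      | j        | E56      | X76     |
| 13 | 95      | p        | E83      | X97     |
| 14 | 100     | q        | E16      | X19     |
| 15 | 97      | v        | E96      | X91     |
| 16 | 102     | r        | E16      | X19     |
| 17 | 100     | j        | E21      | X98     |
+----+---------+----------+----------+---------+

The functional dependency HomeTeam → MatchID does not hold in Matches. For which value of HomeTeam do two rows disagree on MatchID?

HomeTeam=E85: rows 1, 3, 10 → MatchID = X25, X25, X25 ✓
HomeTeam=E16: rows 2, 14, 16 → MatchID = X19, X19, X19 ✓
HomeTeam=E56: rows 4, 9, 11, 12 → MatchID takes values {X33, X94, X76} — violation
HomeTeam=E83: rows 5, 13 → MatchID = X97, X97 ✓
HomeTeam=E96: rows 6, 15 → MatchID = X91, X91 ✓
HomeTeam=E49: rows 7, 8 → MatchID = X16, X16 ✓
HomeTeam=E21: row 17 → MatchID = X98 ✓
The only HomeTeam value with inconsistent MatchID is HomeTeam=E56.

E56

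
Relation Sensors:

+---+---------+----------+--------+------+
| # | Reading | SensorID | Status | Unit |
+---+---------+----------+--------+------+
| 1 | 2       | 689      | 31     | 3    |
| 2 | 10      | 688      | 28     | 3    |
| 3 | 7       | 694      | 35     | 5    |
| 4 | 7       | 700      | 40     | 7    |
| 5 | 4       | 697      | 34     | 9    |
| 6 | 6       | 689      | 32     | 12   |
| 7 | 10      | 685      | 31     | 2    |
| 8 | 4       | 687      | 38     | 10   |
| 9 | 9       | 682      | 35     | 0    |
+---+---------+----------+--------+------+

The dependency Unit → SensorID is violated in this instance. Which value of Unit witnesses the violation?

3

Unit=3: rows 1, 2 → SensorID takes values {689, 688} — violation
Unit=5: row 3 → SensorID = 694 ✓
Unit=7: row 4 → SensorID = 700 ✓
Unit=9: row 5 → SensorID = 697 ✓
Unit=12: row 6 → SensorID = 689 ✓
Unit=2: row 7 → SensorID = 685 ✓
Unit=10: row 8 → SensorID = 687 ✓
Unit=0: row 9 → SensorID = 682 ✓
The only Unit value with inconsistent SensorID is Unit=3.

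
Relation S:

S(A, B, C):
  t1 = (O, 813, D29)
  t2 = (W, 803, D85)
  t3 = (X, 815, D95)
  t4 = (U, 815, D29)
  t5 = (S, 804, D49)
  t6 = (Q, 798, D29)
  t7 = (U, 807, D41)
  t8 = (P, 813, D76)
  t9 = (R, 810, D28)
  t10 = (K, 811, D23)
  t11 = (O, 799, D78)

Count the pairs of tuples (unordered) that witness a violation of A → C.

A=O: violating pairs (1,11) — 1 pair.
A=U: violating pairs (4,7) — 1 pair.

2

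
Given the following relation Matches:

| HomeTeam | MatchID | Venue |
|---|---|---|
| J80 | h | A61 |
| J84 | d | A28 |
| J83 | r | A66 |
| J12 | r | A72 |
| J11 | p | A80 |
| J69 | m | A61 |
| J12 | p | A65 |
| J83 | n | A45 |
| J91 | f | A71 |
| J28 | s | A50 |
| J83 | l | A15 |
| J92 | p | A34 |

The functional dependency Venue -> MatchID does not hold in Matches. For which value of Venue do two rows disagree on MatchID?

A61

Venue=A61: 2 rows → MatchID takes values {h, m} — violation
Venue=A28: 1 row → MatchID = d ✓
Venue=A66: 1 row → MatchID = r ✓
Venue=A72: 1 row → MatchID = r ✓
Venue=A80: 1 row → MatchID = p ✓
Venue=A65: 1 row → MatchID = p ✓
Venue=A45: 1 row → MatchID = n ✓
Venue=A71: 1 row → MatchID = f ✓
Venue=A50: 1 row → MatchID = s ✓
Venue=A15: 1 row → MatchID = l ✓
Venue=A34: 1 row → MatchID = p ✓
The only Venue value with inconsistent MatchID is Venue=A61.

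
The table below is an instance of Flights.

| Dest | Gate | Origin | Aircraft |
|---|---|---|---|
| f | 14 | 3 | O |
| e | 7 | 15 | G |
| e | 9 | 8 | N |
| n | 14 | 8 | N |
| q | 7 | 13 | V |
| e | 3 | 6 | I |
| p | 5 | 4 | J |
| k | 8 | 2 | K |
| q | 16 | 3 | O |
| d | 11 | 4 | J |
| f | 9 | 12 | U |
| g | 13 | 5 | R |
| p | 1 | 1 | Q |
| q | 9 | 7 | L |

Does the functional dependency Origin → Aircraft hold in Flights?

Origin=3: 2 rows → Aircraft = O, O ✓
Origin=15: 1 row → Aircraft = G ✓
Origin=8: 2 rows → Aircraft = N, N ✓
Origin=13: 1 row → Aircraft = V ✓
Origin=6: 1 row → Aircraft = I ✓
Origin=4: 2 rows → Aircraft = J, J ✓
Origin=2: 1 row → Aircraft = K ✓
Origin=12: 1 row → Aircraft = U ✓
Origin=5: 1 row → Aircraft = R ✓
Origin=1: 1 row → Aircraft = Q ✓
Origin=7: 1 row → Aircraft = L ✓
Every Origin value is associated with a single Aircraft value, so Origin → Aircraft holds.

Yes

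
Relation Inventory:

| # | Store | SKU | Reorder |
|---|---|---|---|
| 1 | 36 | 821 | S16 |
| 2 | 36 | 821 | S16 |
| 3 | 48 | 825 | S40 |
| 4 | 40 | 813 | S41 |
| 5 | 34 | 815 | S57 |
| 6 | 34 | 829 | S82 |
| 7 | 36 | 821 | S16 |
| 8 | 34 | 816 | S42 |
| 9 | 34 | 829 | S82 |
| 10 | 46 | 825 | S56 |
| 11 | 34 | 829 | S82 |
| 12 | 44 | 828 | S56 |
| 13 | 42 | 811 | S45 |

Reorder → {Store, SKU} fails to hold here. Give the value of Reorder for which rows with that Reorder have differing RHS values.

S56

Reorder=S16: rows 1, 2, 7 → {Store,SKU} = (36, 821), (36, 821), (36, 821) ✓
Reorder=S40: row 3 → {Store,SKU} = (48, 825) ✓
Reorder=S41: row 4 → {Store,SKU} = (40, 813) ✓
Reorder=S57: row 5 → {Store,SKU} = (34, 815) ✓
Reorder=S82: rows 6, 9, 11 → {Store,SKU} = (34, 829), (34, 829), (34, 829) ✓
Reorder=S42: row 8 → {Store,SKU} = (34, 816) ✓
Reorder=S56: rows 10, 12 → {Store,SKU} takes values {(46, 825), (44, 828)} — violation
Reorder=S45: row 13 → {Store,SKU} = (42, 811) ✓
The only Reorder value with inconsistent RHS is Reorder=S56.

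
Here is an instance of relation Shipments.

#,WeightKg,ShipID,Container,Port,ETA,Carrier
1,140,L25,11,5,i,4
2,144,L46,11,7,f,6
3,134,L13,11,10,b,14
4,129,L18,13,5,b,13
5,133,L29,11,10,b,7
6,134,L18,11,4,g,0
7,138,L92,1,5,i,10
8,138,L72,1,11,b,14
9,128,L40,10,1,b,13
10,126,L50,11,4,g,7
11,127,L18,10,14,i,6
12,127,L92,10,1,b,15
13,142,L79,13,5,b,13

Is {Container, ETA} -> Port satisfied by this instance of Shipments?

(Container=11, ETA=i): row 1 → Port = 5 ✓
(Container=11, ETA=f): row 2 → Port = 7 ✓
(Container=11, ETA=b): rows 3, 5 → Port = 10, 10 ✓
(Container=13, ETA=b): rows 4, 13 → Port = 5, 5 ✓
(Container=11, ETA=g): rows 6, 10 → Port = 4, 4 ✓
(Container=1, ETA=i): row 7 → Port = 5 ✓
(Container=1, ETA=b): row 8 → Port = 11 ✓
(Container=10, ETA=b): rows 9, 12 → Port = 1, 1 ✓
(Container=10, ETA=i): row 11 → Port = 14 ✓
Every {Container, ETA} value is associated with a single Port value, so {Container, ETA} -> Port holds.

Yes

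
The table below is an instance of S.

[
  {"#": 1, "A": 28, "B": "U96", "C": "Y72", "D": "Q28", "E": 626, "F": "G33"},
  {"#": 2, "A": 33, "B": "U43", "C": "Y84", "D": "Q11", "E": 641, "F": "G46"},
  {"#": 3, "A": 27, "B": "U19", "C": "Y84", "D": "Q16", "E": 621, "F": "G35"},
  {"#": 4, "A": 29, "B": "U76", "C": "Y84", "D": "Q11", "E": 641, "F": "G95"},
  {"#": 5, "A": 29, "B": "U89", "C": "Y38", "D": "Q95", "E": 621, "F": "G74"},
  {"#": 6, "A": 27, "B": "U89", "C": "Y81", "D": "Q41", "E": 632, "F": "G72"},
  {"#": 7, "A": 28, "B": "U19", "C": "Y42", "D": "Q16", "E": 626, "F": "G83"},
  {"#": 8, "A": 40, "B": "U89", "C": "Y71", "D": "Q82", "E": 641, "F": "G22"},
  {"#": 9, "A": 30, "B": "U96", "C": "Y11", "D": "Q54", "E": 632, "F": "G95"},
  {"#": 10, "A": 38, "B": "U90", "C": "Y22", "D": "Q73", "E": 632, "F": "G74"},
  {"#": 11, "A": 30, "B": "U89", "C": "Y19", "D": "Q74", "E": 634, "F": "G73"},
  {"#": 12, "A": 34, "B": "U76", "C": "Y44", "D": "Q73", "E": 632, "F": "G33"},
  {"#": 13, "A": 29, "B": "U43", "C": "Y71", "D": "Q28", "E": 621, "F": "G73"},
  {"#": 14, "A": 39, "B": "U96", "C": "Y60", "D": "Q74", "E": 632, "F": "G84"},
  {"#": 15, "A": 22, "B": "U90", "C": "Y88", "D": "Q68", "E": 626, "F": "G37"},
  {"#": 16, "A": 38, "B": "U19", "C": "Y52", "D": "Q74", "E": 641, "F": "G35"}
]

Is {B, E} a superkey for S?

No

Rows 9 and 14 have the same {B, E} value (B=U96, E=632) but are distinct tuples, so {B, E} does not determine every attribute — not a superkey.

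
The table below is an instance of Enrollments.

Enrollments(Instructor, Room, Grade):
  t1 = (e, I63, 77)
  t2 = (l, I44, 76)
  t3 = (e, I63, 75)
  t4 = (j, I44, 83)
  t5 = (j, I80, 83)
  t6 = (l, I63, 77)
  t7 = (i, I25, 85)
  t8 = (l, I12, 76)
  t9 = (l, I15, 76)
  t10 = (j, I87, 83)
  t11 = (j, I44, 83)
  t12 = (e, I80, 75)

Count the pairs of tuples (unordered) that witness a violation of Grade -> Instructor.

Grade=77: violating pairs (1,6) — 1 pair.
Grade=76: all 3 rows agree on Instructor — 0 pairs.
Grade=75: all 2 rows agree on Instructor — 0 pairs.
Grade=83: all 4 rows agree on Instructor — 0 pairs.

1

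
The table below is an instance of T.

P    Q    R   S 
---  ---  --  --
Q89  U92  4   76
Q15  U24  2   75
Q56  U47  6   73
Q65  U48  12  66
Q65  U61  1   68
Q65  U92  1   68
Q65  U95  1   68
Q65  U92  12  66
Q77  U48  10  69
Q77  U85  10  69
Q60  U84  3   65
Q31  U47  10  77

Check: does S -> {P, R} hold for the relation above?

S=76: 1 row → {P,R} = (Q89, 4) ✓
S=75: 1 row → {P,R} = (Q15, 2) ✓
S=73: 1 row → {P,R} = (Q56, 6) ✓
S=66: 2 rows → {P,R} = (Q65, 12), (Q65, 12) ✓
S=68: 3 rows → {P,R} = (Q65, 1), (Q65, 1), (Q65, 1) ✓
S=69: 2 rows → {P,R} = (Q77, 10), (Q77, 10) ✓
S=65: 1 row → {P,R} = (Q60, 3) ✓
S=77: 1 row → {P,R} = (Q31, 10) ✓
Every S value is associated with a single {P, R} value, so S -> {P, R} holds.

Yes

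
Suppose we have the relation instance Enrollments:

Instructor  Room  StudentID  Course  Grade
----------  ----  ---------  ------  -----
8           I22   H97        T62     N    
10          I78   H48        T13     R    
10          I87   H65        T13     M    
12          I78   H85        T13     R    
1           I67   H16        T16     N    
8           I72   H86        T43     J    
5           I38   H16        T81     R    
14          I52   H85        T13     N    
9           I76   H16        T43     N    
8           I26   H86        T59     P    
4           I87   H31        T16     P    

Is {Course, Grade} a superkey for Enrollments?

Two distinct rows share (Course=T13, Grade=R), so {Course, Grade} does not determine every attribute — not a superkey.

No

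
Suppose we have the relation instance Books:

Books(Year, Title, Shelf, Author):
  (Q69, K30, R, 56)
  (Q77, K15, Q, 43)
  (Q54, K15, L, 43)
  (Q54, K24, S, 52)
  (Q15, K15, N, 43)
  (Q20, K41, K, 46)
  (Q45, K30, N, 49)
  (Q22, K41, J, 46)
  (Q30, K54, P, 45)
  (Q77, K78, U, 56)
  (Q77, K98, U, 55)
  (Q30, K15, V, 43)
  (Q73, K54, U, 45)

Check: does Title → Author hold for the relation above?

No

Title=K30: 2 rows → Author takes values {56, 49} — violation
Title=K15: 4 rows → Author = 43, 43, 43, 43 ✓
Title=K24: 1 row → Author = 52 ✓
Title=K41: 2 rows → Author = 46, 46 ✓
Title=K54: 2 rows → Author = 45, 45 ✓
Title=K78: 1 row → Author = 56 ✓
Title=K98: 1 row → Author = 55 ✓
Two rows agree on Title but differ on Author, so Title → Author does not hold.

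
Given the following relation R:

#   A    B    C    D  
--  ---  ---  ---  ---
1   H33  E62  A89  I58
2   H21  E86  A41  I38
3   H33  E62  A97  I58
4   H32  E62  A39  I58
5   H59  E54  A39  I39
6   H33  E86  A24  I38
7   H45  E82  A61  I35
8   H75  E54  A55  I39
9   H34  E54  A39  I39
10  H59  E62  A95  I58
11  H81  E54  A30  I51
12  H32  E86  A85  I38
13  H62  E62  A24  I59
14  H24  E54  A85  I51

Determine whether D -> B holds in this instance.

D=I58: rows 1, 3, 4, 10 → B = E62, E62, E62, E62 ✓
D=I38: rows 2, 6, 12 → B = E86, E86, E86 ✓
D=I39: rows 5, 8, 9 → B = E54, E54, E54 ✓
D=I35: row 7 → B = E82 ✓
D=I51: rows 11, 14 → B = E54, E54 ✓
D=I59: row 13 → B = E62 ✓
Every D value is associated with a single B value, so D -> B holds.

Yes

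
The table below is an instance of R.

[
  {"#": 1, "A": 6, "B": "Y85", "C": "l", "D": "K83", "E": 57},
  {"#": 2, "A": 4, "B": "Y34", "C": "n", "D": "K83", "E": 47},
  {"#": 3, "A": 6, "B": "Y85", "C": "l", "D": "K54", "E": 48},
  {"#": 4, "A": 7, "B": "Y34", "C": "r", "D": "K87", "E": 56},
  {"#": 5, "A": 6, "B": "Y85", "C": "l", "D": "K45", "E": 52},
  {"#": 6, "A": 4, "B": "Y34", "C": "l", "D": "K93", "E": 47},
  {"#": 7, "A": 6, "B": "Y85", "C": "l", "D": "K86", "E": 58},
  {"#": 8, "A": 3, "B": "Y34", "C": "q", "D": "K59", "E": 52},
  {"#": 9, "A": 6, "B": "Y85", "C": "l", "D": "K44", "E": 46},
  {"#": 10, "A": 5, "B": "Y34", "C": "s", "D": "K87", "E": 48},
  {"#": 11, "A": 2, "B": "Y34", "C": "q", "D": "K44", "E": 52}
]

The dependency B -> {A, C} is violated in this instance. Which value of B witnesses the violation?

B=Y85: rows 1, 3, 5, 7, 9 → {A,C} = (6, l), (6, l), (6, l), (6, l), (6, l) ✓
B=Y34: rows 2, 4, 6, 8, 10, 11 → {A,C} takes values {(4, n), (7, r), (4, l), (3, q), (5, s), (2, q)} — violation
The only B value with inconsistent RHS is B=Y34.

Y34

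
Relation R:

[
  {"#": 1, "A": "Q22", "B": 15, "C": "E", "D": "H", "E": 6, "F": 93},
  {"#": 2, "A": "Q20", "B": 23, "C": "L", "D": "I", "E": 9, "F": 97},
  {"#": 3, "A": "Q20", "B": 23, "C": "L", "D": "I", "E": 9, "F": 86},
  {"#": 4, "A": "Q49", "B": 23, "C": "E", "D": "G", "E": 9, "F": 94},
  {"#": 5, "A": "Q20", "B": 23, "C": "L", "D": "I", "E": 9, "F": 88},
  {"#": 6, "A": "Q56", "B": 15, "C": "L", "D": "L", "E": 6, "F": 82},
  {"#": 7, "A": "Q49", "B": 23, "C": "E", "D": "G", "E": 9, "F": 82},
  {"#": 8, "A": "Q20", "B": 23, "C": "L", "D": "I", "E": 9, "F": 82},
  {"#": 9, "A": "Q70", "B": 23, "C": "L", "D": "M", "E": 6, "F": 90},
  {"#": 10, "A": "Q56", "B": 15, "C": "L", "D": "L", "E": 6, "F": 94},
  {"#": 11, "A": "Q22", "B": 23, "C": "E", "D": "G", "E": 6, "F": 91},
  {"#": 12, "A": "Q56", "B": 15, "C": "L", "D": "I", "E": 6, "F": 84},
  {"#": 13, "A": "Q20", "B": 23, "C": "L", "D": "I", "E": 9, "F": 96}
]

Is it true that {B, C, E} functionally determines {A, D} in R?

(B=15, C=E, E=6): row 1 → {A,D} = (Q22, H) ✓
(B=23, C=L, E=9): rows 2, 3, 5, 8, 13 → {A,D} = (Q20, I), (Q20, I), (Q20, I), (Q20, I), (Q20, I) ✓
(B=23, C=E, E=9): rows 4, 7 → {A,D} = (Q49, G), (Q49, G) ✓
(B=15, C=L, E=6): rows 6, 10, 12 → {A,D} takes values {(Q56, L), (Q56, I)} — violation
(B=23, C=L, E=6): row 9 → {A,D} = (Q70, M) ✓
(B=23, C=E, E=6): row 11 → {A,D} = (Q22, G) ✓
Two rows agree on {B, C, E} but differ on {A, D}, so {B, C, E} -> {A, D} does not hold.

No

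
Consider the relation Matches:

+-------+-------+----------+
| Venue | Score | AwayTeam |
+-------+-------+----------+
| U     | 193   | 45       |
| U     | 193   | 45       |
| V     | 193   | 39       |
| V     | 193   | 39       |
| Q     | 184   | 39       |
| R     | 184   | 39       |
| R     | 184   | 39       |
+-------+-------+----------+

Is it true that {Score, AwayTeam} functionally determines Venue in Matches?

(Score=193, AwayTeam=45): 2 rows → Venue = U, U ✓
(Score=193, AwayTeam=39): 2 rows → Venue = V, V ✓
(Score=184, AwayTeam=39): 3 rows → Venue takes values {Q, R} — violation
Two rows agree on {Score, AwayTeam} but differ on Venue, so {Score, AwayTeam} -> Venue does not hold.

No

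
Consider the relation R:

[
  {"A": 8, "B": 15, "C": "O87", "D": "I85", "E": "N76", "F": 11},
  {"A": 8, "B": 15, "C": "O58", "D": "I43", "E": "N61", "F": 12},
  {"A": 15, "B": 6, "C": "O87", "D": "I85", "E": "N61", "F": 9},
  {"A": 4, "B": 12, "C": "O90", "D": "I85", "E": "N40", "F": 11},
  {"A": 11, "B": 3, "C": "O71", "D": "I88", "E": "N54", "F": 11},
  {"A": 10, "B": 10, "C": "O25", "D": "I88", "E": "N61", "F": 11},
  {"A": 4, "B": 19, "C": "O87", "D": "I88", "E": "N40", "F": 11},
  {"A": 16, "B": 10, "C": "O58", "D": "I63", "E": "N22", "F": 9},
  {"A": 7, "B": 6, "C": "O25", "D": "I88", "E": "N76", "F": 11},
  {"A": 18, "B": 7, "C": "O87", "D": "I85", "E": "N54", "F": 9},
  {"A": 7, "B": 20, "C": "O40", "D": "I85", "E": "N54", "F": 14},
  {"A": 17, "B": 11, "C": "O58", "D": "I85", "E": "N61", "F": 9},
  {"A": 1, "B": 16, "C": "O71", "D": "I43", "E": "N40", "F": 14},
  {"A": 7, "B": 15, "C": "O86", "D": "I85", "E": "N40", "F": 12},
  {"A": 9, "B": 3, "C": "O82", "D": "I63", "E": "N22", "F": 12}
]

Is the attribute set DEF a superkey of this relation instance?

No

Two distinct rows share (D=I85, E=N61, F=9), so DEF does not determine every attribute — not a superkey.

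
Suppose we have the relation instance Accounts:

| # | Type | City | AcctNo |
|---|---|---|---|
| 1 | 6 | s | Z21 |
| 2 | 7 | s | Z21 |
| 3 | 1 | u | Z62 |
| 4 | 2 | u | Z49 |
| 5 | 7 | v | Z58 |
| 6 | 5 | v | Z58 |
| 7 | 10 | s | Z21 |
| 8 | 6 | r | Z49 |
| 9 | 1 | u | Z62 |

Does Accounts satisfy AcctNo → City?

AcctNo=Z21: rows 1, 2, 7 → City = s, s, s ✓
AcctNo=Z62: rows 3, 9 → City = u, u ✓
AcctNo=Z49: rows 4, 8 → City takes values {u, r} — violation
AcctNo=Z58: rows 5, 6 → City = v, v ✓
Two rows agree on AcctNo but differ on City, so AcctNo → City does not hold.

No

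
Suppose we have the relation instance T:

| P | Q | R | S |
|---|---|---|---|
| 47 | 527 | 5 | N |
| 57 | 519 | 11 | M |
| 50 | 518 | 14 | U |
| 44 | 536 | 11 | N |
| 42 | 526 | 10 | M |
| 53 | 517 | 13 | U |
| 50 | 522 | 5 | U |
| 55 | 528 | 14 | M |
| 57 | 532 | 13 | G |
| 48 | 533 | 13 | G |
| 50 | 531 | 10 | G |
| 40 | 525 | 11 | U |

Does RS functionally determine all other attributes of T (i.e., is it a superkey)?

No

Two distinct rows share (R=13, S=G), so RS does not determine every attribute — not a superkey.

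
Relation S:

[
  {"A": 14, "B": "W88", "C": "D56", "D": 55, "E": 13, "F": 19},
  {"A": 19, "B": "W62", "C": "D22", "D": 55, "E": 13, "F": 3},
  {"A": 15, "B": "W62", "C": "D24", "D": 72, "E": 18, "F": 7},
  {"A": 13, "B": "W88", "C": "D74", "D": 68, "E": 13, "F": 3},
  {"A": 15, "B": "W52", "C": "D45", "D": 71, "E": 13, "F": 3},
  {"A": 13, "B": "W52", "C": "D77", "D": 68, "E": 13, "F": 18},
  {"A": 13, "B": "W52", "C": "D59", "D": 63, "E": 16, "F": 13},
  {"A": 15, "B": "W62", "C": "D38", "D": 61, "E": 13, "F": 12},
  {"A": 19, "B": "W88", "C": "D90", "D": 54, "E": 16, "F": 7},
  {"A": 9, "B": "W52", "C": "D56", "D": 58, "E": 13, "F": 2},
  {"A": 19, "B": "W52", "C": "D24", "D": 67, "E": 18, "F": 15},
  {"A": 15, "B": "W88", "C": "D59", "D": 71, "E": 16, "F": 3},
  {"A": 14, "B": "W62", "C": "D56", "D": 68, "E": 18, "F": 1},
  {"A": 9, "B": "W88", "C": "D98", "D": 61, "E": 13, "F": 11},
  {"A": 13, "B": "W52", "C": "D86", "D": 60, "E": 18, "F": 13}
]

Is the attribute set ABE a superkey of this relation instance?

Yes

All 15 rows have distinct ABE values, so ABE → (all attributes) holds and ABE is a superkey.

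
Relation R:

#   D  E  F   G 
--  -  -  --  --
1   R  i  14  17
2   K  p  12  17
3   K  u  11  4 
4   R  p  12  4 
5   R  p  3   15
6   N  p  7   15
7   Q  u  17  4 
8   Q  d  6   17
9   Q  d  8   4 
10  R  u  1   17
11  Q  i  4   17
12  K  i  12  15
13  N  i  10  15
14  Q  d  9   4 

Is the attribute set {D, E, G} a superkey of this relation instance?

No

Rows 9 and 14 have the same {D, E, G} value (D=Q, E=d, G=4) but are distinct tuples, so {D, E, G} does not determine every attribute — not a superkey.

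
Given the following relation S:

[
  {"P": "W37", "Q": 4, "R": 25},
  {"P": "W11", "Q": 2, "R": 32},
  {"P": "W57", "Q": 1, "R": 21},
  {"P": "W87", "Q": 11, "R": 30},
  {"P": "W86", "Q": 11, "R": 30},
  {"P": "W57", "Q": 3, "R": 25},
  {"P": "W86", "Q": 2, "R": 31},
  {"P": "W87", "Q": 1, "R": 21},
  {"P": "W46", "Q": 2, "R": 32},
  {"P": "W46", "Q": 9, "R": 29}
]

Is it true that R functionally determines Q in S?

R=25: 2 rows → Q takes values {4, 3} — violation
R=32: 2 rows → Q = 2, 2 ✓
R=21: 2 rows → Q = 1, 1 ✓
R=30: 2 rows → Q = 11, 11 ✓
R=31: 1 row → Q = 2 ✓
R=29: 1 row → Q = 9 ✓
Two rows agree on R but differ on Q, so R -> Q does not hold.

No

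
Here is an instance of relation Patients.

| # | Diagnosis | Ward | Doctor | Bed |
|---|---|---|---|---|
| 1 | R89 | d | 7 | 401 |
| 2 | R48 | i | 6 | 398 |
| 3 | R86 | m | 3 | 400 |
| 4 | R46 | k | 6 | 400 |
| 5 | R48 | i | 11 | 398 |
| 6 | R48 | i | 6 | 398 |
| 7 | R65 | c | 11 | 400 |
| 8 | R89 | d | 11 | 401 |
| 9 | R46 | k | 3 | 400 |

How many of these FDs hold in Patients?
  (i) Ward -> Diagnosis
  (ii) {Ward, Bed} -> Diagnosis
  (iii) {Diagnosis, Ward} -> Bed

(i) Ward -> Diagnosis: every LHS value maps to a single RHS value — holds.
(ii) {Ward, Bed} -> Diagnosis: every LHS value maps to a single RHS value — holds.
(iii) {Diagnosis, Ward} -> Bed: every LHS value maps to a single RHS value — holds.
3 of the 3 dependencies hold.

3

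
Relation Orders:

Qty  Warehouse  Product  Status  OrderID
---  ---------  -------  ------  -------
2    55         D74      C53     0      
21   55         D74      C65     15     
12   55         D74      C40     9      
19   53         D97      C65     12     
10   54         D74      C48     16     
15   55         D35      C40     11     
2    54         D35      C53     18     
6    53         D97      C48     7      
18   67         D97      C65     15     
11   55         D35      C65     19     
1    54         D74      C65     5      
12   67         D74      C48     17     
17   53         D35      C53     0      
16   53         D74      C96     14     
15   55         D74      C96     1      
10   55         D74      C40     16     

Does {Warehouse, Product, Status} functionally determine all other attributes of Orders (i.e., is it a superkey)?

No

Two distinct rows share (Warehouse=55, Product=D74, Status=C40), so {Warehouse, Product, Status} does not determine every attribute — not a superkey.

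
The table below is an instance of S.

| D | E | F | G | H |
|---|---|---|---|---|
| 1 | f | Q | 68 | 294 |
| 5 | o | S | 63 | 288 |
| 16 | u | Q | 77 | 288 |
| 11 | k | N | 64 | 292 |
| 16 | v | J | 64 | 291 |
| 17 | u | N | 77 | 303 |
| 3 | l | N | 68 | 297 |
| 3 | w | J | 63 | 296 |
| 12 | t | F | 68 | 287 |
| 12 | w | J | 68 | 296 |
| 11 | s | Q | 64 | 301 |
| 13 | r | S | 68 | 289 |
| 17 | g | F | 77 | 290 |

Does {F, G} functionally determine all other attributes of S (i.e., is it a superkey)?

Yes

All 13 rows have distinct {F, G} values, so {F, G} → (all attributes) holds and {F, G} is a superkey.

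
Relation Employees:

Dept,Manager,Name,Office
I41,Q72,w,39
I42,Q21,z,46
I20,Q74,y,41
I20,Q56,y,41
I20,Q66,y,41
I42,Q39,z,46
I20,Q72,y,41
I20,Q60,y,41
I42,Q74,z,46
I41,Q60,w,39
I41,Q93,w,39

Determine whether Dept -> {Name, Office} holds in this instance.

Yes

Dept=I41: 3 rows → {Name,Office} = (w, 39), (w, 39), (w, 39) ✓
Dept=I42: 3 rows → {Name,Office} = (z, 46), (z, 46), (z, 46) ✓
Dept=I20: 5 rows → {Name,Office} = (y, 41), (y, 41), (y, 41), (y, 41), (y, 41) ✓
Every Dept value is associated with a single {Name, Office} value, so Dept -> {Name, Office} holds.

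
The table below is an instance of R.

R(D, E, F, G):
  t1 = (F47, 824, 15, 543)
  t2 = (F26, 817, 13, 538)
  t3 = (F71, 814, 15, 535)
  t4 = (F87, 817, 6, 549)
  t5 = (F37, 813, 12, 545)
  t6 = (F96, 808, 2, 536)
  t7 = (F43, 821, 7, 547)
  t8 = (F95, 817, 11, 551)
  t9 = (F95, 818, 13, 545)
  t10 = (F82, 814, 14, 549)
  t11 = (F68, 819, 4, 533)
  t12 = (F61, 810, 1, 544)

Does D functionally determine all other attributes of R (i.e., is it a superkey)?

Rows 8 and 9 have the same D value D=F95 but are distinct tuples, so D does not determine every attribute — not a superkey.

No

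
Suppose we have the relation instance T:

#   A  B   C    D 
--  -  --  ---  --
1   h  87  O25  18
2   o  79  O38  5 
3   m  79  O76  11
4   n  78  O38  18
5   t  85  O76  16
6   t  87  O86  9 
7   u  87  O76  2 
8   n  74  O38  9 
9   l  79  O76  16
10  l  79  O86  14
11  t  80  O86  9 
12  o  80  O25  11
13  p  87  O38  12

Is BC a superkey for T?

No

Rows 3 and 9 have the same BC value (B=79, C=O76) but are distinct tuples, so BC does not determine every attribute — not a superkey.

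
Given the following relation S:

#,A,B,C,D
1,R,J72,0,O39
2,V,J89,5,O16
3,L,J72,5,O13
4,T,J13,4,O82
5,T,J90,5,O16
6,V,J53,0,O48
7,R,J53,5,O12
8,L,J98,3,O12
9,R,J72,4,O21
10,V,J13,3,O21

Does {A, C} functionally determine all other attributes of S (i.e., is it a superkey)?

Yes

All 10 rows have distinct {A, C} values, so {A, C} → (all attributes) holds and {A, C} is a superkey.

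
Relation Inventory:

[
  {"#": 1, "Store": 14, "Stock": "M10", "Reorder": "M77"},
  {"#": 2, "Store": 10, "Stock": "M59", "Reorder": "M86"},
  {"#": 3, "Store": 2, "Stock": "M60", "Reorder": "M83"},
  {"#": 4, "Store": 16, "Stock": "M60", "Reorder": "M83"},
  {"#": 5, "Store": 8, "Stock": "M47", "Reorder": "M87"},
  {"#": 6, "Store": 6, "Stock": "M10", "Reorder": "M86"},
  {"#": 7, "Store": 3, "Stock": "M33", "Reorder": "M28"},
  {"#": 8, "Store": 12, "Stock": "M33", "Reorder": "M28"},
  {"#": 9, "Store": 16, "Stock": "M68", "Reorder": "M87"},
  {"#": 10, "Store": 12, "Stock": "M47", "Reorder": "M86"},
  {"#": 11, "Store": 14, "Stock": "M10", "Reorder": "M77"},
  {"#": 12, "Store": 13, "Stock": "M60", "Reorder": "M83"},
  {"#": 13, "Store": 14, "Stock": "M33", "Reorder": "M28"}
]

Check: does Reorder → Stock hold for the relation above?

No

Reorder=M77: rows 1, 11 → Stock = M10, M10 ✓
Reorder=M86: rows 2, 6, 10 → Stock takes values {M59, M10, M47} — violation
Reorder=M83: rows 3, 4, 12 → Stock = M60, M60, M60 ✓
Reorder=M87: rows 5, 9 → Stock takes values {M47, M68} — violation
Reorder=M28: rows 7, 8, 13 → Stock = M33, M33, M33 ✓
Two rows agree on Reorder but differ on Stock, so Reorder → Stock does not hold.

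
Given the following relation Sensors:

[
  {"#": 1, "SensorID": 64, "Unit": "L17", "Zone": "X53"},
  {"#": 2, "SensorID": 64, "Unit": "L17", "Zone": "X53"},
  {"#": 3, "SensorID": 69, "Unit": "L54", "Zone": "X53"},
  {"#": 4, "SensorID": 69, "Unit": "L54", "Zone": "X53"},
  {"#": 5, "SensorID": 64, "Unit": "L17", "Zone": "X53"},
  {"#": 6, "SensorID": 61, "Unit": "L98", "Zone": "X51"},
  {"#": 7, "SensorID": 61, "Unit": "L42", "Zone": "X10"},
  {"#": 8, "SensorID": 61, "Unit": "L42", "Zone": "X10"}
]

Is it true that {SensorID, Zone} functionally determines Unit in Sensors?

Yes

(SensorID=64, Zone=X53): rows 1, 2, 5 → Unit = L17, L17, L17 ✓
(SensorID=69, Zone=X53): rows 3, 4 → Unit = L54, L54 ✓
(SensorID=61, Zone=X51): row 6 → Unit = L98 ✓
(SensorID=61, Zone=X10): rows 7, 8 → Unit = L42, L42 ✓
Every {SensorID, Zone} value is associated with a single Unit value, so {SensorID, Zone} -> Unit holds.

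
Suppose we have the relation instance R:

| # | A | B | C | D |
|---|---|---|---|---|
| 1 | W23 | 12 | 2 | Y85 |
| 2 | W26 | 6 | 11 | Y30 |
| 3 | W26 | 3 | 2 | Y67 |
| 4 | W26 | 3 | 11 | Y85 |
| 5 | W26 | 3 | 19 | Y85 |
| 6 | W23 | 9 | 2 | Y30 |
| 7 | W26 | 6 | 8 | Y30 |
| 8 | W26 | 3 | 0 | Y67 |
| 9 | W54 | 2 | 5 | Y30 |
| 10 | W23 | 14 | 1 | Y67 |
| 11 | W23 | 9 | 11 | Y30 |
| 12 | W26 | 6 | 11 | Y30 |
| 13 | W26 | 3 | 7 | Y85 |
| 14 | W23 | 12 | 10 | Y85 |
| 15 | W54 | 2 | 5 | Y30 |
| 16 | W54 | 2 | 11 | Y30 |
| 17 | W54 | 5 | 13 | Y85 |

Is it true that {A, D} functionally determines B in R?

Yes

(A=W23, D=Y85): rows 1, 14 → B = 12, 12 ✓
(A=W26, D=Y30): rows 2, 7, 12 → B = 6, 6, 6 ✓
(A=W26, D=Y67): rows 3, 8 → B = 3, 3 ✓
(A=W26, D=Y85): rows 4, 5, 13 → B = 3, 3, 3 ✓
(A=W23, D=Y30): rows 6, 11 → B = 9, 9 ✓
(A=W54, D=Y30): rows 9, 15, 16 → B = 2, 2, 2 ✓
(A=W23, D=Y67): row 10 → B = 14 ✓
(A=W54, D=Y85): row 17 → B = 5 ✓
Every {A, D} value is associated with a single B value, so {A, D} → B holds.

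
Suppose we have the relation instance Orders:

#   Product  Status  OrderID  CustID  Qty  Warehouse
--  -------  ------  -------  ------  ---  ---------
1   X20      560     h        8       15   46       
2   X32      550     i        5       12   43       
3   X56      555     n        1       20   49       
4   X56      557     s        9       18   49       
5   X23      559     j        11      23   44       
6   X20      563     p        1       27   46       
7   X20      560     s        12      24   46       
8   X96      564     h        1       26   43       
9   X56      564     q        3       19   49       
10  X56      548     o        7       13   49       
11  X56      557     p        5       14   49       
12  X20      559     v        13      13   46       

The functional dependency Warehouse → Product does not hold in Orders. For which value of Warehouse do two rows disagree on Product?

Warehouse=46: rows 1, 6, 7, 12 → Product = X20, X20, X20, X20 ✓
Warehouse=43: rows 2, 8 → Product takes values {X32, X96} — violation
Warehouse=49: rows 3, 4, 9, 10, 11 → Product = X56, X56, X56, X56, X56 ✓
Warehouse=44: row 5 → Product = X23 ✓
The only Warehouse value with inconsistent Product is Warehouse=43.

43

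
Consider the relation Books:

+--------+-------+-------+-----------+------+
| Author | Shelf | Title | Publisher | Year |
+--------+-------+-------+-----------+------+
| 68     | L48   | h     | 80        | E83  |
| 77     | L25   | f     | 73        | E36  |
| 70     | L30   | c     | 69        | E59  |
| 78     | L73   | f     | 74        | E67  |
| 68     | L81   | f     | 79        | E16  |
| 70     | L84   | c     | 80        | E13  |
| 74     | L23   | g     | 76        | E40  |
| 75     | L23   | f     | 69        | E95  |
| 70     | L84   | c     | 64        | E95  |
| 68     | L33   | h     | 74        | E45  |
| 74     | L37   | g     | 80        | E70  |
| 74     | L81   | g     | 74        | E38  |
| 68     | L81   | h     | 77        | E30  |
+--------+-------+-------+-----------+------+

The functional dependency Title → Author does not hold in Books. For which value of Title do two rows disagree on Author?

Title=h: 3 rows → Author = 68, 68, 68 ✓
Title=f: 4 rows → Author takes values {77, 78, 68, 75} — violation
Title=c: 3 rows → Author = 70, 70, 70 ✓
Title=g: 3 rows → Author = 74, 74, 74 ✓
The only Title value with inconsistent Author is Title=f.

f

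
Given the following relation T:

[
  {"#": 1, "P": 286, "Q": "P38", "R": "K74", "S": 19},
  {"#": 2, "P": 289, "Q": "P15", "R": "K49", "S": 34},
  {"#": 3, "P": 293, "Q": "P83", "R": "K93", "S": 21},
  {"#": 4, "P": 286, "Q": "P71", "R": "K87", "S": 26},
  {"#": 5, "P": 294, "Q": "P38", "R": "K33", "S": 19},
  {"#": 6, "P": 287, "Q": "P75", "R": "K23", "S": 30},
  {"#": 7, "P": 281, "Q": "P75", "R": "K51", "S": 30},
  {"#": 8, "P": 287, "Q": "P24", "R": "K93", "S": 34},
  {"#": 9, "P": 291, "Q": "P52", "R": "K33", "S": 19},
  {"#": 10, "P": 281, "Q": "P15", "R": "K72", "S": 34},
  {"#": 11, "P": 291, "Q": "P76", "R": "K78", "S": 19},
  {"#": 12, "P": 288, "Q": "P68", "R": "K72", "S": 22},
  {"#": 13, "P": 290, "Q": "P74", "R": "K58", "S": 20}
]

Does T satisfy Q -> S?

Q=P38: rows 1, 5 → S = 19, 19 ✓
Q=P15: rows 2, 10 → S = 34, 34 ✓
Q=P83: row 3 → S = 21 ✓
Q=P71: row 4 → S = 26 ✓
Q=P75: rows 6, 7 → S = 30, 30 ✓
Q=P24: row 8 → S = 34 ✓
Q=P52: row 9 → S = 19 ✓
Q=P76: row 11 → S = 19 ✓
Q=P68: row 12 → S = 22 ✓
Q=P74: row 13 → S = 20 ✓
Every Q value is associated with a single S value, so Q -> S holds.

Yes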